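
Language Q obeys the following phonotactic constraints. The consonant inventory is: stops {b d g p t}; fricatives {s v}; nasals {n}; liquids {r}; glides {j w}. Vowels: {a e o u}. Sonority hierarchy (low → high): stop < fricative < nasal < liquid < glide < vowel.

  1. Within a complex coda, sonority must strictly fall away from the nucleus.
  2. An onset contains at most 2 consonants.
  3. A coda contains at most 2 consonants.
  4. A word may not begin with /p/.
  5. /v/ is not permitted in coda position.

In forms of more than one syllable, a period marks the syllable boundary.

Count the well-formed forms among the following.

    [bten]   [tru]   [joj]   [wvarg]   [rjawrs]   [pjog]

[bten] — σ1 onset /bt/ (2C), coda /n/ ok → well-formed
[tru] — σ1 onset /tr/ (2C), coda /∅/ ok → well-formed
[joj] — σ1 onset /j/, coda /j/ ok → well-formed
[wvarg] — σ1 onset /wv/ (2C), coda /rg/ (4→1 falls) ok → well-formed
[rjawrs] — violates constraint 3: syllable 1 coda /wrs/ has 3 consonants (> 2) → ill-formed
[pjog] — violates constraint 4: word begins with /p/ → ill-formed
Well-formed: [bten], [tru], [joj], [wvarg] → 4.

4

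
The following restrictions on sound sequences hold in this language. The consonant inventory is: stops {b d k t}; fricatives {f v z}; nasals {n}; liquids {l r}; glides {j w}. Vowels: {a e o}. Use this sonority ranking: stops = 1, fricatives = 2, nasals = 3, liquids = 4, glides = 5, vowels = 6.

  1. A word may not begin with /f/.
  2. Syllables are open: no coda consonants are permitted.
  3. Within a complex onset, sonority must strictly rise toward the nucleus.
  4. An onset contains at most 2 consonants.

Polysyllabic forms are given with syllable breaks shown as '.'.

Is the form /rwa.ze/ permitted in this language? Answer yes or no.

yes

/rwa.ze/ — σ1 onset /rw/ (4→5 rises), coda /∅/ ok; σ2 onset /z/, coda /∅/ ok → permitted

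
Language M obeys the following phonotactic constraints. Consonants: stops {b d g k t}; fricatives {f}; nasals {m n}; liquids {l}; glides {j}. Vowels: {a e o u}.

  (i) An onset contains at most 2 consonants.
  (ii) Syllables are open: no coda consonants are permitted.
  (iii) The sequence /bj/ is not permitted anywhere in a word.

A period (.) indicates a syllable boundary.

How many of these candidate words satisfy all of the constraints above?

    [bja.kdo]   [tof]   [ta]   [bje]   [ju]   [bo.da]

3

[bja.kdo] — violates constraint (iii): contains banned sequence /bj/ → phonotactically illegal
[tof] — violates constraint (ii): syllable 1 coda /f/ has 1 consonant (> 0) → phonotactically illegal
[ta] — σ1 onset /t/, coda /∅/ ok → phonotactically legal
[bje] — violates constraint (iii): contains banned sequence /bj/ → phonotactically illegal
[ju] — σ1 onset /j/, coda /∅/ ok → phonotactically legal
[bo.da] — σ1 onset /b/, coda /∅/ ok; σ2 onset /d/, coda /∅/ ok → phonotactically legal
Phonotactically legal: [ta], [ju], [bo.da] → 3.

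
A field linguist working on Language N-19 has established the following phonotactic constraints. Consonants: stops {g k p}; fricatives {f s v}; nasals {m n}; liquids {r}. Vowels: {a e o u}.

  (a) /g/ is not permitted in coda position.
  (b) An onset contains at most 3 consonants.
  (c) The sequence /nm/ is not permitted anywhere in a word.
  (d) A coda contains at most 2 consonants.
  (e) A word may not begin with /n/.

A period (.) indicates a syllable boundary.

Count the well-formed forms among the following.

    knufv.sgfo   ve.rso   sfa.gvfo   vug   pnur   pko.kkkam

knufv.sgfo — σ1 onset /kn/ (2C), coda /fv/ (2C) ok; σ2 onset /sgf/ (3C), coda /∅/ ok → well-formed
ve.rso — σ1 onset /v/, coda /∅/ ok; σ2 onset /rs/ (2C), coda /∅/ ok → well-formed
sfa.gvfo — σ1 onset /sf/ (2C), coda /∅/ ok; σ2 onset /gvf/ (3C), coda /∅/ ok → well-formed
vug — violates constraint (a): syllable 1 coda contains /g/ → ill-formed
pnur — σ1 onset /pn/ (2C), coda /r/ ok → well-formed
pko.kkkam — σ1 onset /pk/ (2C), coda /∅/ ok; σ2 onset /kkk/ (3C), coda /m/ ok → well-formed
Well-formed: knufv.sgfo, ve.rso, sfa.gvfo, pnur, pko.kkkam → 5.

5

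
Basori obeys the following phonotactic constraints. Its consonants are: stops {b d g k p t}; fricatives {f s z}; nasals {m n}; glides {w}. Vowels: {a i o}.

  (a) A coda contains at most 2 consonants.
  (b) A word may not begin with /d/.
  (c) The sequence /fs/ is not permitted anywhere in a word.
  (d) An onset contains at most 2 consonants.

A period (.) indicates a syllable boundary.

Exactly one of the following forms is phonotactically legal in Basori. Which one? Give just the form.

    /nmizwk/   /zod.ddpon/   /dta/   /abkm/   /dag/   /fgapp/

/fgapp/

/nmizwk/ — violates constraint (a): syllable 1 coda /zwk/ has 3 consonants (> 2) → phonotactically illegal
/zod.ddpon/ — violates constraint (d): syllable 2 onset /ddp/ has 3 consonants (> 2) → phonotactically illegal
/dta/ — violates constraint (b): word begins with /d/ → phonotactically illegal
/abkm/ — violates constraint (a): syllable 1 coda /bkm/ has 3 consonants (> 2) → phonotactically illegal
/dag/ — violates constraint (b): word begins with /d/ → phonotactically illegal
/fgapp/ — σ1 onset /fg/ (2C), coda /pp/ (2C) ok → phonotactically legal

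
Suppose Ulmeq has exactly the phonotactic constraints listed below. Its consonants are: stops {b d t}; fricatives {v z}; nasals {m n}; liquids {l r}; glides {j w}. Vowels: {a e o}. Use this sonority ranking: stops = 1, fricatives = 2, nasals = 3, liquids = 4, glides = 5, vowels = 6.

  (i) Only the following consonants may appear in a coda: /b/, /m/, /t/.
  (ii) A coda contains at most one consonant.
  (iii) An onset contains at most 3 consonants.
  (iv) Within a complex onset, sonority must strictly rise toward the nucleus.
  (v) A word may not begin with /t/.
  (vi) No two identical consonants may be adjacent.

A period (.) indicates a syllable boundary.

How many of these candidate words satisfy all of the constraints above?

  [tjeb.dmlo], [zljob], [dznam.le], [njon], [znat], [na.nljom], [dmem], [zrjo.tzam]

[tjeb.dmlo] — violates constraint (v): word begins with /t/ → illicit
[zljob] — σ1 onset /zlj/ (2→4→5 rises), coda /b/ ok → licit
[dznam.le] — σ1 onset /dzn/ (1→2→3 rises), coda /m/ ok; σ2 onset /l/, coda /∅/ ok → licit
[njon] — violates constraint (i): syllable 1 coda contains /n/, which is not a licensed coda consonant → illicit
[znat] — σ1 onset /zn/ (2→3 rises), coda /t/ ok → licit
[na.nljom] — σ1 onset /n/, coda /∅/ ok; σ2 onset /nlj/ (3→4→5 rises), coda /m/ ok → licit
[dmem] — σ1 onset /dm/ (1→3 rises), coda /m/ ok → licit
[zrjo.tzam] — σ1 onset /zrj/ (2→4→5 rises), coda /∅/ ok; σ2 onset /tz/ (1→2 rises), coda /m/ ok → licit
Licit: [zljob], [dznam.le], [znat], [na.nljom], [dmem], [zrjo.tzam] → 6.

6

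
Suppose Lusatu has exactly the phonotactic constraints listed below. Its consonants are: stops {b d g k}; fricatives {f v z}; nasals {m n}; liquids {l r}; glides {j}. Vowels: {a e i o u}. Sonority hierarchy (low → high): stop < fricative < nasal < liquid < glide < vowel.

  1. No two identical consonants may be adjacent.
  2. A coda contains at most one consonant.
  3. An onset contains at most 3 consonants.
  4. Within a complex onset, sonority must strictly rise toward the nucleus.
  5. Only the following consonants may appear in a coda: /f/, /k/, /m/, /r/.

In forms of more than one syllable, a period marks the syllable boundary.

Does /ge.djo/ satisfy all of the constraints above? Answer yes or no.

yes

/ge.djo/ — σ1 onset /g/, coda /∅/ ok; σ2 onset /dj/ (1→5 rises), coda /∅/ ok → permitted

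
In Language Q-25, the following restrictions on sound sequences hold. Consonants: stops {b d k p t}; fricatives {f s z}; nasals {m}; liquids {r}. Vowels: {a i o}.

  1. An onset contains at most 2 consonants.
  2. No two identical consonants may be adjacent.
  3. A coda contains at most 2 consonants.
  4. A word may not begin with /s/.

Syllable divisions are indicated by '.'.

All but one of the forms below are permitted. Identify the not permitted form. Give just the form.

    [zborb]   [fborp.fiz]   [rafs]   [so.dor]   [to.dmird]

[zborb] — σ1 onset /zb/ (2C), coda /rb/ (2C) ok → permitted
[fborp.fiz] — σ1 onset /fb/ (2C), coda /rp/ (2C) ok; σ2 onset /f/, coda /z/ ok → permitted
[rafs] — σ1 onset /r/, coda /fs/ (2C) ok → permitted
[so.dor] — violates constraint 4: word begins with /s/ → not permitted
[to.dmird] — σ1 onset /t/, coda /∅/ ok; σ2 onset /dm/ (2C), coda /rd/ (2C) ok → permitted

[so.dor]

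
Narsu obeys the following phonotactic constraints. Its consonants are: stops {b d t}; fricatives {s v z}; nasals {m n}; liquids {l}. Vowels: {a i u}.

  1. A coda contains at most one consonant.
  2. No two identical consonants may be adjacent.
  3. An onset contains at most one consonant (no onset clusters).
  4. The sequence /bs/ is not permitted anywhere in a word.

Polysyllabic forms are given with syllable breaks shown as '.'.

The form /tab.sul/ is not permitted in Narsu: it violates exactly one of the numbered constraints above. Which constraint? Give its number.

/tab.sul/: contains banned sequence /bs/.
This is a violation of constraint 4: "The sequence /bs/ is not permitted anywhere in a word."
The remaining constraints (1, 2, 3) are satisfied.

4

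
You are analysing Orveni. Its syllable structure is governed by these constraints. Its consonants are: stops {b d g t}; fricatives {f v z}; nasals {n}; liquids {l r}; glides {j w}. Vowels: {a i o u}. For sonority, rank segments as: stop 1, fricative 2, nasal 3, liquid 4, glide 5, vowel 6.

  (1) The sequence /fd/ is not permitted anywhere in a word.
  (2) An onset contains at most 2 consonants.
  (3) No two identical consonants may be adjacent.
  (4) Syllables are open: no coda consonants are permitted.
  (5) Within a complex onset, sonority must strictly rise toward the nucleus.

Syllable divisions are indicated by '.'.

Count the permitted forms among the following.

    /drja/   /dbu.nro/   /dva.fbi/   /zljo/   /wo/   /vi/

/drja/ — violates constraint 2: syllable 1 onset /drj/ has 3 consonants (> 2) → not permitted
/dbu.nro/ — violates constraint 5: syllable 1 onset /db/: /d/ (stop, 1) → /b/ (stop, 1) does not rise → not permitted
/dva.fbi/ — violates constraint 5: syllable 2 onset /fb/: /f/ (fricative, 2) → /b/ (stop, 1) does not rise → not permitted
/zljo/ — violates constraint 2: syllable 1 onset /zlj/ has 3 consonants (> 2) → not permitted
/wo/ — σ1 onset /w/, coda /∅/ ok → permitted
/vi/ — σ1 onset /v/, coda /∅/ ok → permitted
Permitted: /wo/, /vi/ → 2.

2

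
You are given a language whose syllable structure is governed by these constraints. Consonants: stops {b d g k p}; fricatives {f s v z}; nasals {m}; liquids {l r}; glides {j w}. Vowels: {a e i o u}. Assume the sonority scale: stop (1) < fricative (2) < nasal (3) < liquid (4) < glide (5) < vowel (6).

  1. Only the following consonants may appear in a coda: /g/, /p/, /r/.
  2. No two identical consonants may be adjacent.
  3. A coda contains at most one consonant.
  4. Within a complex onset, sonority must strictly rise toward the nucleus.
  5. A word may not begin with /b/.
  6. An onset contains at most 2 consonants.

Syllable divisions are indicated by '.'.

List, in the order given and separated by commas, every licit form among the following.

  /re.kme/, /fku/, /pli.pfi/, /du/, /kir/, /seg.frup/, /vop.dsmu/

/re.kme/, /pli.pfi/, /du/, /kir/, /seg.frup/

/re.kme/ — σ1 onset /r/, coda /∅/ ok; σ2 onset /km/ (1→3 rises), coda /∅/ ok → licit
/fku/ — violates constraint 4: syllable 1 onset /fk/: /f/ (fricative, 2) → /k/ (stop, 1) does not rise → illicit
/pli.pfi/ — σ1 onset /pl/ (1→4 rises), coda /∅/ ok; σ2 onset /pf/ (1→2 rises), coda /∅/ ok → licit
/du/ — σ1 onset /d/, coda /∅/ ok → licit
/kir/ — σ1 onset /k/, coda /r/ ok → licit
/seg.frup/ — σ1 onset /s/, coda /g/ ok; σ2 onset /fr/ (2→4 rises), coda /p/ ok → licit
/vop.dsmu/ — violates constraint 6: syllable 2 onset /dsm/ has 3 consonants (> 2) → illicit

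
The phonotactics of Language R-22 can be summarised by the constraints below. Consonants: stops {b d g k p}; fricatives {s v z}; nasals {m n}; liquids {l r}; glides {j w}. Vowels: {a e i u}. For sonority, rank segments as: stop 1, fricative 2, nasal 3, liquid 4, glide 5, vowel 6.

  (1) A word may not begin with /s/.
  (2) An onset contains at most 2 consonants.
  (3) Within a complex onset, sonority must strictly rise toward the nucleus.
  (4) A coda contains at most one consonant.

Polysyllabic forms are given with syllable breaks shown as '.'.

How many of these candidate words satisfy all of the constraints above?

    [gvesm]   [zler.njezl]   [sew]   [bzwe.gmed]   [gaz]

[gvesm] — violates constraint 4: syllable 1 coda /sm/ has 2 consonants (> 1) → illicit
[zler.njezl] — violates constraint 4: syllable 2 coda /zl/ has 2 consonants (> 1) → illicit
[sew] — violates constraint 1: word begins with /s/ → illicit
[bzwe.gmed] — violates constraint 2: syllable 1 onset /bzw/ has 3 consonants (> 2) → illicit
[gaz] — σ1 onset /g/, coda /z/ ok → licit
Licit: [gaz] → 1.

1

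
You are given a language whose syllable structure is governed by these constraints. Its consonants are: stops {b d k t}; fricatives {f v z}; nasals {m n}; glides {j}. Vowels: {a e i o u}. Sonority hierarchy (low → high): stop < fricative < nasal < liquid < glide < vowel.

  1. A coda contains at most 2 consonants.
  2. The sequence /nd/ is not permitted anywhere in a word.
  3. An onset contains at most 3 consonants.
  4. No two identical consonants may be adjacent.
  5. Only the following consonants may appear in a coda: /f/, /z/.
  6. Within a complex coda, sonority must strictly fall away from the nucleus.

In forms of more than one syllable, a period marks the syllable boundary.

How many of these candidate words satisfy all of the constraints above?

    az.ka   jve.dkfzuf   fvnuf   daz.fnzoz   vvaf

3

az.ka — σ1 onset /∅/, coda /z/ ok; σ2 onset /k/, coda /∅/ ok → well-formed
jve.dkfzuf — violates constraint 3: syllable 2 onset /dkfz/ has 4 consonants (> 3) → ill-formed
fvnuf — σ1 onset /fvn/ (3C), coda /f/ ok → well-formed
daz.fnzoz — σ1 onset /d/, coda /z/ ok; σ2 onset /fnz/ (3C), coda /z/ ok → well-formed
vvaf — violates constraint 4: adjacent identical consonants /vv/ → ill-formed
Well-formed: az.ka, fvnuf, daz.fnzoz → 3.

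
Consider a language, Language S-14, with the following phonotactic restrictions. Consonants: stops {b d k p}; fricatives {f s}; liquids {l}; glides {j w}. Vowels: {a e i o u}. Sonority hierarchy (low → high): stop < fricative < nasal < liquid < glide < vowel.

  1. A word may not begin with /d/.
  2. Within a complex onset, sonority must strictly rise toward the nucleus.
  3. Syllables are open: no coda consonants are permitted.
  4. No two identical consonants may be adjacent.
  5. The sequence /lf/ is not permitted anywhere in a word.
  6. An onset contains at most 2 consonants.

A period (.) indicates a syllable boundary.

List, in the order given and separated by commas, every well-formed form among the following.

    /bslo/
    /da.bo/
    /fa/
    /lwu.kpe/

/bslo/ — violates constraint 6: syllable 1 onset /bsl/ has 3 consonants (> 2) → ill-formed
/da.bo/ — violates constraint 1: word begins with /d/ → ill-formed
/fa/ — σ1 onset /f/, coda /∅/ ok → well-formed
/lwu.kpe/ — violates constraint 2: syllable 2 onset /kp/: /k/ (stop, 1) → /p/ (stop, 1) does not rise → ill-formed

/fa/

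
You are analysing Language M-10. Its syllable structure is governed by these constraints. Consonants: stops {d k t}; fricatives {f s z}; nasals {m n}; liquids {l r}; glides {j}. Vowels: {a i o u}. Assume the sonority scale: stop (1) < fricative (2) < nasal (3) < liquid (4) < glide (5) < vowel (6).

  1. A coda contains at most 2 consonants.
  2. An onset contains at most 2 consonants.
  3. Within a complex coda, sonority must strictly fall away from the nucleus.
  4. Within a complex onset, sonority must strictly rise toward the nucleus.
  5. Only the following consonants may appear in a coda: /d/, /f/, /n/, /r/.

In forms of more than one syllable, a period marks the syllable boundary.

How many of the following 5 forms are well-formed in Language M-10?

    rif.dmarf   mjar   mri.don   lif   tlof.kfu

5

rif.dmarf — σ1 onset /r/, coda /f/ ok; σ2 onset /dm/ (1→3 rises), coda /rf/ (4→2 falls) ok → well-formed
mjar — σ1 onset /mj/ (3→5 rises), coda /r/ ok → well-formed
mri.don — σ1 onset /mr/ (3→4 rises), coda /∅/ ok; σ2 onset /d/, coda /n/ ok → well-formed
lif — σ1 onset /l/, coda /f/ ok → well-formed
tlof.kfu — σ1 onset /tl/ (1→4 rises), coda /f/ ok; σ2 onset /kf/ (1→2 rises), coda /∅/ ok → well-formed
Well-formed: rif.dmarf, mjar, mri.don, lif, tlof.kfu → 5.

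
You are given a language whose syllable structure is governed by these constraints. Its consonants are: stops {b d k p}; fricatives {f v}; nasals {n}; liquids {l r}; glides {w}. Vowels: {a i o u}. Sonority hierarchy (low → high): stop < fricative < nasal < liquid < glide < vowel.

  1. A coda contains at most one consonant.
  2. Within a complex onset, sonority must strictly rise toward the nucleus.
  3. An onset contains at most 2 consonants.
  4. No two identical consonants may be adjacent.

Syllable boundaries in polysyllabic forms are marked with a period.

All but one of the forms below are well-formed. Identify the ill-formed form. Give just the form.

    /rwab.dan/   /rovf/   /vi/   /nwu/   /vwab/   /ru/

/rovf/

/rwab.dan/ — σ1 onset /rw/ (4→5 rises), coda /b/ ok; σ2 onset /d/, coda /n/ ok → well-formed
/rovf/ — violates constraint 1: syllable 1 coda /vf/ has 2 consonants (> 1) → ill-formed
/vi/ — σ1 onset /v/, coda /∅/ ok → well-formed
/nwu/ — σ1 onset /nw/ (3→5 rises), coda /∅/ ok → well-formed
/vwab/ — σ1 onset /vw/ (2→5 rises), coda /b/ ok → well-formed
/ru/ — σ1 onset /r/, coda /∅/ ok → well-formed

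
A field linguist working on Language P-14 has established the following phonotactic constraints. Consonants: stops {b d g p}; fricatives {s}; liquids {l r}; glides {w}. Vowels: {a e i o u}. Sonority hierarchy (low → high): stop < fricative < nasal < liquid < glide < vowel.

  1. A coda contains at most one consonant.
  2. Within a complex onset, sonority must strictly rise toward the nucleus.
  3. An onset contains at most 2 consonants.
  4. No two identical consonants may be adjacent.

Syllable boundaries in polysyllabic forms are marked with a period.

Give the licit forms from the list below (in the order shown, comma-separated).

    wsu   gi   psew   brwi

wsu — violates constraint 2: syllable 1 onset /ws/: /w/ (glide, 5) → /s/ (fricative, 2) does not rise → illicit
gi — σ1 onset /g/, coda /∅/ ok → licit
psew — σ1 onset /ps/ (1→2 rises), coda /w/ ok → licit
brwi — violates constraint 3: syllable 1 onset /brw/ has 3 consonants (> 2) → illicit

gi, psew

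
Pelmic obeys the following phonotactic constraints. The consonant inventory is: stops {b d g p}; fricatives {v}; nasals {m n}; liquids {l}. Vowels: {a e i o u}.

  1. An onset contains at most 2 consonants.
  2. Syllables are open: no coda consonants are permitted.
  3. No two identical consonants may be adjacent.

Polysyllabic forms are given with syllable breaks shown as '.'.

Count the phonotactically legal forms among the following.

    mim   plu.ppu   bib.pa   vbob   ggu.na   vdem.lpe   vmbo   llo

mim — violates constraint 2: syllable 1 coda /m/ has 1 consonant (> 0) → phonotactically illegal
plu.ppu — violates constraint 3: adjacent identical consonants /pp/ → phonotactically illegal
bib.pa — violates constraint 2: syllable 1 coda /b/ has 1 consonant (> 0) → phonotactically illegal
vbob — violates constraint 2: syllable 1 coda /b/ has 1 consonant (> 0) → phonotactically illegal
ggu.na — violates constraint 3: adjacent identical consonants /gg/ → phonotactically illegal
vdem.lpe — violates constraint 2: syllable 1 coda /m/ has 1 consonant (> 0) → phonotactically illegal
vmbo — violates constraint 1: syllable 1 onset /vmb/ has 3 consonants (> 2) → phonotactically illegal
llo — violates constraint 3: adjacent identical consonants /ll/ → phonotactically illegal
No form is phonotactically legal → 0.

0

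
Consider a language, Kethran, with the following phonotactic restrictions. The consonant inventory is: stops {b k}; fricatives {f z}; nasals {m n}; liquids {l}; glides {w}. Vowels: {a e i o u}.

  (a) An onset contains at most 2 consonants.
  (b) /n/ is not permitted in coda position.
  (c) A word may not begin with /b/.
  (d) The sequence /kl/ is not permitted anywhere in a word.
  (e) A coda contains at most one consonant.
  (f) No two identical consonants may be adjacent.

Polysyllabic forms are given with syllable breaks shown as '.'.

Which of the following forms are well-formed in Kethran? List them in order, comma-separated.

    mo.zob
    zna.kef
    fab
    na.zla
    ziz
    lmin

mo.zob, zna.kef, fab, na.zla, ziz

mo.zob — σ1 onset /m/, coda /∅/ ok; σ2 onset /z/, coda /b/ ok → well-formed
zna.kef — σ1 onset /zn/ (2C), coda /∅/ ok; σ2 onset /k/, coda /f/ ok → well-formed
fab — σ1 onset /f/, coda /b/ ok → well-formed
na.zla — σ1 onset /n/, coda /∅/ ok; σ2 onset /zl/ (2C), coda /∅/ ok → well-formed
ziz — σ1 onset /z/, coda /z/ ok → well-formed
lmin — violates constraint (b): syllable 1 coda contains /n/ → ill-formed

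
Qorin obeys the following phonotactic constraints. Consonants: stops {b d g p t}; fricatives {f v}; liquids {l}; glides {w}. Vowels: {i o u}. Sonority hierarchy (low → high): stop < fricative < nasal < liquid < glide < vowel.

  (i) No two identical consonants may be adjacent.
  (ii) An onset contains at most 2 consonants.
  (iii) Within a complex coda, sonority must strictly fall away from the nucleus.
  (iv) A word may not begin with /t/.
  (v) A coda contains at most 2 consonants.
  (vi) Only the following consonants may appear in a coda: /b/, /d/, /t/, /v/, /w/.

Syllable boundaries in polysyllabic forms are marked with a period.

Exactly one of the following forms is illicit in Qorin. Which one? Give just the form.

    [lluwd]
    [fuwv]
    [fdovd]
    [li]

[lluwd] — violates constraint (i): adjacent identical consonants /ll/ → illicit
[fuwv] — σ1 onset /f/, coda /wv/ (5→2 falls) ok → licit
[fdovd] — σ1 onset /fd/ (2C), coda /vd/ (2→1 falls) ok → licit
[li] — σ1 onset /l/, coda /∅/ ok → licit

[lluwd]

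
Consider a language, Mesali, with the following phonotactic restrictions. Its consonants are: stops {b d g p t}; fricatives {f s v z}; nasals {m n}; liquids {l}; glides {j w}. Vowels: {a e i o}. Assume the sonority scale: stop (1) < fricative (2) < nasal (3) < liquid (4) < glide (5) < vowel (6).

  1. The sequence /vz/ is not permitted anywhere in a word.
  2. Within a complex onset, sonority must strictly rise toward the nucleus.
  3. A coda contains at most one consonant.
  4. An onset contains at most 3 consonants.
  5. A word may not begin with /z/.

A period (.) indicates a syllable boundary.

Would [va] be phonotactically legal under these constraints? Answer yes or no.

yes

[va] — σ1 onset /v/, coda /∅/ ok → phonotactically legal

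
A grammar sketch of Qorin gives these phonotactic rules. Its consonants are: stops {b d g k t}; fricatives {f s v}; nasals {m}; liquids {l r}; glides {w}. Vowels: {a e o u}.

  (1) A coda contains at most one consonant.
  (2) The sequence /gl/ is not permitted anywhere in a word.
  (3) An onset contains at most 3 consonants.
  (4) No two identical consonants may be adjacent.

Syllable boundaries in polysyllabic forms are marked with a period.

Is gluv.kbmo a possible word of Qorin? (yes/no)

no

gluv.kbmo — violates constraint 2: contains banned sequence /gl/ → not permitted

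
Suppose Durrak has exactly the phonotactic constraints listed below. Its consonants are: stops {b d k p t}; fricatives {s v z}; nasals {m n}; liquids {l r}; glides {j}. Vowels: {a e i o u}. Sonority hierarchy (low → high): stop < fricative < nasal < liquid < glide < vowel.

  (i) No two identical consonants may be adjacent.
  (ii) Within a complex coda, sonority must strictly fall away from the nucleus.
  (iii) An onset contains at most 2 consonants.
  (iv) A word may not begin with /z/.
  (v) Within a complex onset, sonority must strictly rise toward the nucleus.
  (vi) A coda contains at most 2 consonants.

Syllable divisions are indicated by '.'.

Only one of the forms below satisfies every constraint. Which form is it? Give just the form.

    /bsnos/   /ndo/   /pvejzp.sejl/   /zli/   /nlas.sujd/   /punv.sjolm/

/punv.sjolm/

/bsnos/ — violates constraint (iii): syllable 1 onset /bsn/ has 3 consonants (> 2) → ill-formed
/ndo/ — violates constraint (v): syllable 1 onset /nd/: /n/ (nasal, 3) → /d/ (stop, 1) does not rise → ill-formed
/pvejzp.sejl/ — violates constraint (vi): syllable 1 coda /jzp/ has 3 consonants (> 2) → ill-formed
/zli/ — violates constraint (iv): word begins with /z/ → ill-formed
/nlas.sujd/ — violates constraint (i): adjacent identical consonants /ss/ → ill-formed
/punv.sjolm/ — σ1 onset /p/, coda /nv/ (3→2 falls) ok; σ2 onset /sj/ (2→5 rises), coda /lm/ (4→3 falls) ok → well-formed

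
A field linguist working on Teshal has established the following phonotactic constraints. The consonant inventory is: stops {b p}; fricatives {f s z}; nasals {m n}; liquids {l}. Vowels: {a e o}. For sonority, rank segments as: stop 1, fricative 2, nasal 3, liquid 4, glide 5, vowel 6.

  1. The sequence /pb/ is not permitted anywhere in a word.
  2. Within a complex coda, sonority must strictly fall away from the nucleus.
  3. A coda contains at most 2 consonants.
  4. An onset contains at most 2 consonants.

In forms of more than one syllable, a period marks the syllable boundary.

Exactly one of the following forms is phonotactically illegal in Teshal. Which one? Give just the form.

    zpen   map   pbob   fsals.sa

pbob

zpen — σ1 onset /zp/ (2C), coda /n/ ok → phonotactically legal
map — σ1 onset /m/, coda /p/ ok → phonotactically legal
pbob — violates constraint 1: contains banned sequence /pb/ → phonotactically illegal
fsals.sa — σ1 onset /fs/ (2C), coda /ls/ (4→2 falls) ok; σ2 onset /s/, coda /∅/ ok → phonotactically legal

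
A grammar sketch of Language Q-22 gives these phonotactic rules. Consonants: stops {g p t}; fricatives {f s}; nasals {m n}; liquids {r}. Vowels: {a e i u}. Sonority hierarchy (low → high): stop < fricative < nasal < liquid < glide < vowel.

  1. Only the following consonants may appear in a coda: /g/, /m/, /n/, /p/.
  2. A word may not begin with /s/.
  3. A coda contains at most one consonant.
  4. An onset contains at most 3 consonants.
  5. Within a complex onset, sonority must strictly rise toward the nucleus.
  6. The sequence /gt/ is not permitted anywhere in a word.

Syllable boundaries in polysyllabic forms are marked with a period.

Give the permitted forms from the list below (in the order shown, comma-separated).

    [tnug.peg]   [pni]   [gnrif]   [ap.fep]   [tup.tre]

[tnug.peg] — σ1 onset /tn/ (1→3 rises), coda /g/ ok; σ2 onset /p/, coda /g/ ok → permitted
[pni] — σ1 onset /pn/ (1→3 rises), coda /∅/ ok → permitted
[gnrif] — violates constraint 1: syllable 1 coda contains /f/, which is not a licensed coda consonant → not permitted
[ap.fep] — σ1 onset /∅/, coda /p/ ok; σ2 onset /f/, coda /p/ ok → permitted
[tup.tre] — σ1 onset /t/, coda /p/ ok; σ2 onset /tr/ (1→4 rises), coda /∅/ ok → permitted

[tnug.peg], [pni], [ap.fep], [tup.tre]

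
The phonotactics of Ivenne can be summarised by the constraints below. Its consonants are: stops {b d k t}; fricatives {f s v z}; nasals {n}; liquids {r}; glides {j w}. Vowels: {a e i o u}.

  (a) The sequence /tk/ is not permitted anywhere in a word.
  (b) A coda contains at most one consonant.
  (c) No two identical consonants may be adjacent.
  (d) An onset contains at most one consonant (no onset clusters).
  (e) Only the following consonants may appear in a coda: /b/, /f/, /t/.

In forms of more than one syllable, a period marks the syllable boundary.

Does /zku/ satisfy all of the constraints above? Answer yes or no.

/zku/ — violates constraint (d): syllable 1 onset /zk/ has 2 consonants (> 1) → ill-formed

no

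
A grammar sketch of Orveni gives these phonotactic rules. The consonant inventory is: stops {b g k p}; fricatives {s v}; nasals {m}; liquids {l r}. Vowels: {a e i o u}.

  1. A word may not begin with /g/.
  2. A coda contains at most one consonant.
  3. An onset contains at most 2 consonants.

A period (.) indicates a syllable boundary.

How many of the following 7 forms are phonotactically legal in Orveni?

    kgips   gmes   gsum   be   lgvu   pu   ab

3

kgips — violates constraint 2: syllable 1 coda /ps/ has 2 consonants (> 1) → phonotactically illegal
gmes — violates constraint 1: word begins with /g/ → phonotactically illegal
gsum — violates constraint 1: word begins with /g/ → phonotactically illegal
be — σ1 onset /b/, coda /∅/ ok → phonotactically legal
lgvu — violates constraint 3: syllable 1 onset /lgv/ has 3 consonants (> 2) → phonotactically illegal
pu — σ1 onset /p/, coda /∅/ ok → phonotactically legal
ab — σ1 onset /∅/, coda /b/ ok → phonotactically legal
Phonotactically legal: be, pu, ab → 3.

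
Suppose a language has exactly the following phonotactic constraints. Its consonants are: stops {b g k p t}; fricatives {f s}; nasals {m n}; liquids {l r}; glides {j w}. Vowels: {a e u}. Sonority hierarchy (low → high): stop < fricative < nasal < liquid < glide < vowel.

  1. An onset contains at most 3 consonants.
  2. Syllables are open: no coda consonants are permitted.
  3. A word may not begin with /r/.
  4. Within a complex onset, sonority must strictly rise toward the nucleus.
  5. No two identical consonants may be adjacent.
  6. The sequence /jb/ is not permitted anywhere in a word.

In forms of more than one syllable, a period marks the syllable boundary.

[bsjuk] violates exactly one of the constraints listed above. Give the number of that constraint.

2

[bsjuk]: syllable 1 coda /k/ has 1 consonant (> 0).
This is a violation of constraint 2: "Syllables are open: no coda consonants are permitted."
The remaining constraints (1, 3, 4, 5, 6) are satisfied.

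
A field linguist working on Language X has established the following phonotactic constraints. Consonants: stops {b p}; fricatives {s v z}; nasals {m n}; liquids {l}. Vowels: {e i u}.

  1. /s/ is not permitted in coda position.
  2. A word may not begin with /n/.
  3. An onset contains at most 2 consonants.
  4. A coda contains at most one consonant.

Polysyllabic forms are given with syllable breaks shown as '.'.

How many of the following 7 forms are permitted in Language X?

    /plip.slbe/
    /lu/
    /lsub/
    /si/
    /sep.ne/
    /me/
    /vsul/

6

/plip.slbe/ — violates constraint 3: syllable 2 onset /slb/ has 3 consonants (> 2) → not permitted
/lu/ — σ1 onset /l/, coda /∅/ ok → permitted
/lsub/ — σ1 onset /ls/ (2C), coda /b/ ok → permitted
/si/ — σ1 onset /s/, coda /∅/ ok → permitted
/sep.ne/ — σ1 onset /s/, coda /p/ ok; σ2 onset /n/, coda /∅/ ok → permitted
/me/ — σ1 onset /m/, coda /∅/ ok → permitted
/vsul/ — σ1 onset /vs/ (2C), coda /l/ ok → permitted
Permitted: /lu/, /lsub/, /si/, /sep.ne/, /me/, /vsul/ → 6.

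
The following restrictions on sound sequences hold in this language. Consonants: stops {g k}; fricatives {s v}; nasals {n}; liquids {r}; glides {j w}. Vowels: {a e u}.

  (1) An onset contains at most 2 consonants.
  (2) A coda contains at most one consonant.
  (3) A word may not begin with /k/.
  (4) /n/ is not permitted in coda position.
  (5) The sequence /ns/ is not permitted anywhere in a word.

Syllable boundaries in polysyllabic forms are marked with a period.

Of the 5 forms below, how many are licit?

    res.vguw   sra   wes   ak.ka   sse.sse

5

res.vguw — σ1 onset /r/, coda /s/ ok; σ2 onset /vg/ (2C), coda /w/ ok → licit
sra — σ1 onset /sr/ (2C), coda /∅/ ok → licit
wes — σ1 onset /w/, coda /s/ ok → licit
ak.ka — σ1 onset /∅/, coda /k/ ok; σ2 onset /k/, coda /∅/ ok → licit
sse.sse — σ1 onset /ss/ (2C), coda /∅/ ok; σ2 onset /ss/ (2C), coda /∅/ ok → licit
Licit: res.vguw, sra, wes, ak.ka, sse.sse → 5.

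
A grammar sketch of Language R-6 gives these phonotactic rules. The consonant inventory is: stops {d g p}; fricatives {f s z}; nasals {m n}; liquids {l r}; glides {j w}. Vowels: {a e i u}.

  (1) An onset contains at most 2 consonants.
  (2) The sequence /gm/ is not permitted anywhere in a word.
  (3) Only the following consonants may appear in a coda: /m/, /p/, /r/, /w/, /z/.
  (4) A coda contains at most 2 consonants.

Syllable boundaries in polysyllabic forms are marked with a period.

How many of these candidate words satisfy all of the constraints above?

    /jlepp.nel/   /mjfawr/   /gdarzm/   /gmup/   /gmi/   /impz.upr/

/jlepp.nel/ — violates constraint 3: syllable 2 coda contains /l/, which is not a licensed coda consonant → not permitted
/mjfawr/ — violates constraint 1: syllable 1 onset /mjf/ has 3 consonants (> 2) → not permitted
/gdarzm/ — violates constraint 4: syllable 1 coda /rzm/ has 3 consonants (> 2) → not permitted
/gmup/ — violates constraint 2: contains banned sequence /gm/ → not permitted
/gmi/ — violates constraint 2: contains banned sequence /gm/ → not permitted
/impz.upr/ — violates constraint 4: syllable 1 coda /mpz/ has 3 consonants (> 2) → not permitted
No form is permitted → 0.

0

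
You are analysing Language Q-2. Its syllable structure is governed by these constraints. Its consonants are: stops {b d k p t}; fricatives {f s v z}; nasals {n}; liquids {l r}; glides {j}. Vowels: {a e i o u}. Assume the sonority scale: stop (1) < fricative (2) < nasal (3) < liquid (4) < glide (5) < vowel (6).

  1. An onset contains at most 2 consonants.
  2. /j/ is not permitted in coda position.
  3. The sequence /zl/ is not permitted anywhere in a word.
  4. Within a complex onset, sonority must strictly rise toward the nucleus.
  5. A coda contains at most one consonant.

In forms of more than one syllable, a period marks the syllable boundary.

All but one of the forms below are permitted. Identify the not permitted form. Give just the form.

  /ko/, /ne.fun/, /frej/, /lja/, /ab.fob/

/ko/ — σ1 onset /k/, coda /∅/ ok → permitted
/ne.fun/ — σ1 onset /n/, coda /∅/ ok; σ2 onset /f/, coda /n/ ok → permitted
/frej/ — violates constraint 2: syllable 1 coda contains /j/ → not permitted
/lja/ — σ1 onset /lj/ (4→5 rises), coda /∅/ ok → permitted
/ab.fob/ — σ1 onset /∅/, coda /b/ ok; σ2 onset /f/, coda /b/ ok → permitted

/frej/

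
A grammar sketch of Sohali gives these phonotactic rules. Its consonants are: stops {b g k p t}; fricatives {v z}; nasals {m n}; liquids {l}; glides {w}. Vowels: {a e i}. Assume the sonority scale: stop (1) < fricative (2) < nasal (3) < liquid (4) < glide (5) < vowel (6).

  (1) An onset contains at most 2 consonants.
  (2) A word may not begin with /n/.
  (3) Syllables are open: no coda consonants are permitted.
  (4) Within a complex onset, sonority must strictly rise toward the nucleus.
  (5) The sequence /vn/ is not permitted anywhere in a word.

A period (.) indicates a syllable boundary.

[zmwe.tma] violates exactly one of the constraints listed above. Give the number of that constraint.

[zmwe.tma]: syllable 1 onset /zmw/ has 3 consonants (> 2).
This is a violation of constraint 1: "An onset contains at most 2 consonants."
The remaining constraints (2, 3, 4, 5) are satisfied.

1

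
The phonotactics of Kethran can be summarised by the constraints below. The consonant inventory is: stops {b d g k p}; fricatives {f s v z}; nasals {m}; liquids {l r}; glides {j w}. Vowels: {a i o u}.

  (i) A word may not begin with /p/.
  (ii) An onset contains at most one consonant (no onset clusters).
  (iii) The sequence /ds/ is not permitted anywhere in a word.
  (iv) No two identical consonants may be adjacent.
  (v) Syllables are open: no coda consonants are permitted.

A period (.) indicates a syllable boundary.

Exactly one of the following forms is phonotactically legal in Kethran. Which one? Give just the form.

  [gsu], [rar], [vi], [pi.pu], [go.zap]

[vi]

[gsu] — violates constraint (ii): syllable 1 onset /gs/ has 2 consonants (> 1) → phonotactically illegal
[rar] — violates constraint (v): syllable 1 coda /r/ has 1 consonant (> 0) → phonotactically illegal
[vi] — σ1 onset /v/, coda /∅/ ok → phonotactically legal
[pi.pu] — violates constraint (i): word begins with /p/ → phonotactically illegal
[go.zap] — violates constraint (v): syllable 2 coda /p/ has 1 consonant (> 0) → phonotactically illegal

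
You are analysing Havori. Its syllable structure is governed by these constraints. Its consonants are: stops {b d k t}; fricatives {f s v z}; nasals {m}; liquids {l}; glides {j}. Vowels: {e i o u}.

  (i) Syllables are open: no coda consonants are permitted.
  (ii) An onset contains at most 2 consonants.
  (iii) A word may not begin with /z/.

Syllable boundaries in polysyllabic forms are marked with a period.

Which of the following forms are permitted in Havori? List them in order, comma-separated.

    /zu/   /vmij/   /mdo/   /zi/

/mdo/

/zu/ — violates constraint (iii): word begins with /z/ → not permitted
/vmij/ — violates constraint (i): syllable 1 coda /j/ has 1 consonant (> 0) → not permitted
/mdo/ — σ1 onset /md/ (2C), coda /∅/ ok → permitted
/zi/ — violates constraint (iii): word begins with /z/ → not permitted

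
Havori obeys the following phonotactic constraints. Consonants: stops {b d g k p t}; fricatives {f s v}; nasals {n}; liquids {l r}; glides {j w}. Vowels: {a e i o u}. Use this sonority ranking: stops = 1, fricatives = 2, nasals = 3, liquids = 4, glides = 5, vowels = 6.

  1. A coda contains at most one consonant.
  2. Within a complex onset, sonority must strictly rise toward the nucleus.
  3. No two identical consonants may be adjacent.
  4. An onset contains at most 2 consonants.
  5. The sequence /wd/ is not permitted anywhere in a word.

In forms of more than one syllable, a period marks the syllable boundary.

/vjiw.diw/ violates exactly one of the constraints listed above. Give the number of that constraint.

/vjiw.diw/: contains banned sequence /wd/.
This is a violation of constraint 5: "The sequence /wd/ is not permitted anywhere in a word."
The remaining constraints (1, 2, 3, 4) are satisfied.

5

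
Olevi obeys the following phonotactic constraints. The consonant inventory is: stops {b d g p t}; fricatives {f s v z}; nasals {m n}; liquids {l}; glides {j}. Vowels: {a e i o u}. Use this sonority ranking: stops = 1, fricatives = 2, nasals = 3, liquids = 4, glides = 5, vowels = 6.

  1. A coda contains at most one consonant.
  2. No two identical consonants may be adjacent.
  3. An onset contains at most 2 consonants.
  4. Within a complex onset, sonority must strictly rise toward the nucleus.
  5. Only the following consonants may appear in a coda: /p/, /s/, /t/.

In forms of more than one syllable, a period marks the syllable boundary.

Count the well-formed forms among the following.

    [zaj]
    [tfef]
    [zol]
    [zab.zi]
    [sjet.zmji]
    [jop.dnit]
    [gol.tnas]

1

[zaj] — violates constraint 5: syllable 1 coda contains /j/, which is not a licensed coda consonant → ill-formed
[tfef] — violates constraint 5: syllable 1 coda contains /f/, which is not a licensed coda consonant → ill-formed
[zol] — violates constraint 5: syllable 1 coda contains /l/, which is not a licensed coda consonant → ill-formed
[zab.zi] — violates constraint 5: syllable 1 coda contains /b/, which is not a licensed coda consonant → ill-formed
[sjet.zmji] — violates constraint 3: syllable 2 onset /zmj/ has 3 consonants (> 2) → ill-formed
[jop.dnit] — σ1 onset /j/, coda /p/ ok; σ2 onset /dn/ (1→3 rises), coda /t/ ok → well-formed
[gol.tnas] — violates constraint 5: syllable 1 coda contains /l/, which is not a licensed coda consonant → ill-formed
Well-formed: [jop.dnit] → 1.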